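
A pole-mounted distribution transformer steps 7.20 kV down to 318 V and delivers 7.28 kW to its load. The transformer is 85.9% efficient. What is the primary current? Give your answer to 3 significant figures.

P_in = P_out/η = 7280/0.859 = 8475.0 W.
I_p = P_in/V_p = 8475.0/7200 = 1.18 A.

I_p ≈ 1.18 A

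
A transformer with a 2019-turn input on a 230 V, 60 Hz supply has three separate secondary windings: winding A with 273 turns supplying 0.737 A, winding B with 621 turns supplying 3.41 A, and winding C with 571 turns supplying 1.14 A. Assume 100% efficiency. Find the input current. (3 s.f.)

I_in ≈ 1.47 A

V_A = 230 × 273/2019 = 31.100 V; V_B = 230 × 621/2019 = 70.743 V; V_C = 230 × 571/2019 = 65.047 V.
P_out = V_A I_A + V_B I_B + V_C I_C = 31.100×0.737 + 70.743×3.41 + 65.047×1.14 = 22.920 + 241.23 + 74.154 = 338.31 W.
Ideal ⇒ P_in = P_out, so I_in = P_out/V_in = 338.31/230 = 1.47 A.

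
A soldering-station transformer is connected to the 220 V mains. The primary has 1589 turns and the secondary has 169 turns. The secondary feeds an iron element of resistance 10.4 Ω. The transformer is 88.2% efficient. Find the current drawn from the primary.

I_p ≈ 0.271 A

V_s = 220 × 169/1589 = 23.398 V.
I_s = V_s/R = 23.398/10.4 = 2.2498 A.
P_out = V_s I_s = 23.398 × 2.2498 = 52.643 W.
P_in = P_out/η = 52.643/0.882 = 59.686 W.
I_p = P_in/V_p = 59.686/220 = 0.271 A.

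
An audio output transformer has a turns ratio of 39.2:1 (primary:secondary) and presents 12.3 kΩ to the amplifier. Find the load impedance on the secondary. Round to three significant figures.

Z_s ≈ 8.00 Ω

Z_s = Z_p/(N_p/N_s)² = 12300/39.2² = 8.00 Ω.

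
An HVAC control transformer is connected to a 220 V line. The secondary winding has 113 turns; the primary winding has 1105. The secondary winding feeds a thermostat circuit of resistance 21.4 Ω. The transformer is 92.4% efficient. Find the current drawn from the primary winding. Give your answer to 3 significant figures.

V_s = 220 × 113/1105 = 22.498 V.
I_s = V_s/R = 22.498/21.4 = 1.0513 A.
P_out = V_s I_s = 22.498 × 1.0513 = 23.652 W.
P_in = P_out/η = 23.652/0.924 = 25.597 W.
I_p = P_in/V_p = 25.597/220 = 0.116 A.

I_p ≈ 0.116 A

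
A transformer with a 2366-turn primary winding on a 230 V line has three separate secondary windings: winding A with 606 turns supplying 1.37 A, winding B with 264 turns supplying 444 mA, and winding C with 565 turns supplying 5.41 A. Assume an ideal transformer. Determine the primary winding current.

I_p ≈ 1.69 A

V_A = 230 × 606/2366 = 58.910 V; V_B = 230 × 264/2366 = 25.664 V; V_C = 230 × 565/2366 = 54.924 V.
P_out = V_A I_A + V_B I_B + V_C I_C = 58.910×1.37 + 25.664×0.444 + 54.924×5.41 = 80.706 + 11.395 + 297.14 = 389.24 W.
Ideal ⇒ P_in = P_out, so I_p = P_out/V_p = 389.24/230 = 1.69 A.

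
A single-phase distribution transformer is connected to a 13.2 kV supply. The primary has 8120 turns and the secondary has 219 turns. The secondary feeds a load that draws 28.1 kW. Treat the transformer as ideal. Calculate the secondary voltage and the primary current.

V_s = V_p × N_s/N_p = 13200 × 219/8120 = 356.01 V.
I_s = P/V_s = 28100/356.01 = 78.930 A.
I_p = I_s × N_s/N_p = 78.930 × 219/8120 = 2.13 A.

V_s ≈ 356 V, I_p ≈ 2.13 A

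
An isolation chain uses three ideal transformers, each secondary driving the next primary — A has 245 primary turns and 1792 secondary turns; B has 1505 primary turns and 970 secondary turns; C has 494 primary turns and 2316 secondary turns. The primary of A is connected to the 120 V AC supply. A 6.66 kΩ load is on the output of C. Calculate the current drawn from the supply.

I_supply ≈ 8.80 A

After A: V = 120.00 × 1792/245 = 877.71 V.
After B: V = 877.71 × 970/1505 = 565.70 V.
After C: V = 565.70 × 2316/494 = 2652.2 V.
I_load = 2652.2/6660 = 0.39822 A, so P_out = 2652.2 × 0.39822 = 1056.2 W.
All ideal ⇒ P_in = P_out, so I_supply = 1056.2/120 = 8.80 A.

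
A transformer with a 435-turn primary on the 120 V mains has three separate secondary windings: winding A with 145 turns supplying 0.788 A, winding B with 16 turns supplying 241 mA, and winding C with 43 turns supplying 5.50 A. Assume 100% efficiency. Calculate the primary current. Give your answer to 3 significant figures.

V_A = 120 × 145/435 = 40.000 V; V_B = 120 × 16/435 = 4.4138 V; V_C = 120 × 43/435 = 11.862 V.
P_out = V_A I_A + V_B I_B + V_C I_C = 40.000×0.788 + 4.4138×0.241 + 11.862×5.50 = 31.520 + 1.0637 + 65.241 = 97.825 W.
Ideal ⇒ P_in = P_out, so I_p = P_out/V_p = 97.825/120 = 0.815 A.

I_p ≈ 0.815 A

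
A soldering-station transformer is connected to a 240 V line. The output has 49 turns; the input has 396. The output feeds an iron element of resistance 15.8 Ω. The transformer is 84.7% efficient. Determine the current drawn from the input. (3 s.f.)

V_out = 240 × 49/396 = 29.697 V.
I_out = V_out/R = 29.697/15.8 = 1.8796 A.
P_out = V_out I_out = 29.697 × 1.8796 = 55.817 W.
P_in = P_out/η = 55.817/0.847 = 65.900 W.
I_in = P_in/V_in = 65.900/240 = 0.275 A.

I_in ≈ 0.275 A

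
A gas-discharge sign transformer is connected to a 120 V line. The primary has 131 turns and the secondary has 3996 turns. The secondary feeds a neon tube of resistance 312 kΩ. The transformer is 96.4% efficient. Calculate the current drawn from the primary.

V_s = 120 × 3996/131 = 3660.5 V.
I_s = V_s/R = 3660.5/312000 = 0.011732 A.
P_out = V_s I_s = 3660.5 × 0.011732 = 42.945 W.
P_in = P_out/η = 42.945/0.964 = 44.549 W.
I_p = P_in/V_p = 44.549/120 = 0.371 A.

I_p ≈ 0.371 A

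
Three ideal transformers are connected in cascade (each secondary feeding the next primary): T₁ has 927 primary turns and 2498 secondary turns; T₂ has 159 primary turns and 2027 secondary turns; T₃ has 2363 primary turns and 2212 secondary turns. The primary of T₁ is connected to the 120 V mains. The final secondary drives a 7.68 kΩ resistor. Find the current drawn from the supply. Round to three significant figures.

I_supply ≈ 16.2 A

Secondary of T₁: V = 120.00 × 2498/927 = 323.37 V.
Secondary of T₂: V = 323.37 × 2027/159 = 4122.4 V.
Secondary of T₃: V = 4122.4 × 2212/2363 = 3859.0 V.
I_load = 3859.0/7680 = 0.50247 A, so P_out = 3859.0 × 0.50247 = 1939.0 W.
All ideal ⇒ P_in = P_out, so I_supply = 1939.0/120 = 16.2 A.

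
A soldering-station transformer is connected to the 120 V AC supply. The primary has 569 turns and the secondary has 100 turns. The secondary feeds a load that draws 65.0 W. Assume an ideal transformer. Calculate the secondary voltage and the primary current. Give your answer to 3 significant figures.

V_s = V_p × N_s/N_p = 120 × 100/569 = 21.090 V.
I_s = P/V_s = 65.0/21.090 = 3.0821 A.
I_p = I_s × N_s/N_p = 3.0821 × 100/569 = 0.542 A.

V_s ≈ 21.1 V, I_p ≈ 0.542 A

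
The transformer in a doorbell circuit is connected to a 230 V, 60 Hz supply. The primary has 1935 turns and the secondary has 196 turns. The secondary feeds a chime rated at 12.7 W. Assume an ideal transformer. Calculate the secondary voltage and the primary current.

V_s = V_p × N_s/N_p = 230 × 196/1935 = 23.297 V.
I_s = P/V_s = 12.7/23.297 = 0.54513 A.
I_p = I_s × N_s/N_p = 0.54513 × 196/1935 = 0.0552 A.

V_s ≈ 23.3 V, I_p ≈ 0.0552 A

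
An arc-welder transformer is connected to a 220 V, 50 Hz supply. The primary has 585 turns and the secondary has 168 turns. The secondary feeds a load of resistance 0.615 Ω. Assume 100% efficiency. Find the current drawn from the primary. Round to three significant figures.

V_s = V_p × N_s/N_p = 220 × 168/585 = 63.179 V.
I_s = V_s/R = 63.179/0.615 = 102.73 A.
For an ideal transformer I_p N_p = I_s N_s, so I_p = 102.73 × 168/585 = 29.5 A.

I_p ≈ 29.5 A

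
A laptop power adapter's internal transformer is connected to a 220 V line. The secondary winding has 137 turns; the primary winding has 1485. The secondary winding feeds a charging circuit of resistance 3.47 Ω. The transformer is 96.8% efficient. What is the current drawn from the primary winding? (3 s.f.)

V_s = 220 × 137/1485 = 20.296 V.
I_s = V_s/R = 20.296/3.47 = 5.8491 A.
P_out = V_s I_s = 20.296 × 5.8491 = 118.71 W.
P_in = P_out/η = 118.71/0.968 = 122.64 W.
I_p = P_in/V_p = 122.64/220 = 0.557 A.

I_p ≈ 0.557 A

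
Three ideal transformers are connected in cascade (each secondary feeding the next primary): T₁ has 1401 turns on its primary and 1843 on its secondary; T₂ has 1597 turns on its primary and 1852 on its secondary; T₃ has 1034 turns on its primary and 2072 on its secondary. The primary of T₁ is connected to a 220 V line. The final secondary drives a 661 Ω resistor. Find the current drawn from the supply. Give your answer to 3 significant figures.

After T₁: V = 220.00 × 1843/1401 = 289.41 V.
After T₂: V = 289.41 × 1852/1597 = 335.62 V.
After T₃: V = 335.62 × 2072/1034 = 672.54 V.
I_load = 672.54/661 = 1.0175 A, so P_out = 672.54 × 1.0175 = 684.27 W.
All ideal ⇒ P_in = P_out, so I_supply = 684.27/220 = 3.11 A.

I_supply ≈ 3.11 A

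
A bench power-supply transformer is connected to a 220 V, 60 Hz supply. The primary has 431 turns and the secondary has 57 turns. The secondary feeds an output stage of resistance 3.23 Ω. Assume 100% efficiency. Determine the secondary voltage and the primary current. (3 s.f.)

V_s ≈ 29.1 V, I_p ≈ 1.19 A

V_s = V_p × N_s/N_p = 220 × 57/431 = 29.095 V.
I_s = V_s/R = 29.095/3.23 = 9.0078 A.
I_p = I_s × N_s/N_p = 9.0078 × 57/431 = 1.19 A.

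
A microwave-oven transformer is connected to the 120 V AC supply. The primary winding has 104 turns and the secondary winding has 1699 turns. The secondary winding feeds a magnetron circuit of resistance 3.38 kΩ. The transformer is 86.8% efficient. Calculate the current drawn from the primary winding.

I_p ≈ 10.9 A

V_s = 120 × 1699/104 = 1960.4 V.
I_s = V_s/R = 1960.4/3380 = 0.58000 A.
P_out = V_s I_s = 1960.4 × 0.58000 = 1137.0 W.
P_in = P_out/η = 1137.0/0.868 = 1309.9 W.
I_p = P_in/V_p = 1309.9/120 = 10.9 A.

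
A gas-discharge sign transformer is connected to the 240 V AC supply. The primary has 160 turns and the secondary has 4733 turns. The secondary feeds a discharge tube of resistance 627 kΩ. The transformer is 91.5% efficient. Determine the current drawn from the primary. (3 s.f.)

I_p ≈ 0.366 A

V_s = 240 × 4733/160 = 7099.5 V.
I_s = V_s/R = 7099.5/627000 = 0.011323 A.
P_out = V_s I_s = 7099.5 × 0.011323 = 80.387 W.
P_in = P_out/η = 80.387/0.915 = 87.855 W.
I_p = P_in/V_p = 87.855/240 = 0.366 A.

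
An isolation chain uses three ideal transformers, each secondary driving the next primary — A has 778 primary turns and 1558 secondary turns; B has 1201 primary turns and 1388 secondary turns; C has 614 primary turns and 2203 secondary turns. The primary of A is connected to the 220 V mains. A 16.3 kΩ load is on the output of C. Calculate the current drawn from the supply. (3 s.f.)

Secondary of A: V = 220.00 × 1558/778 = 440.57 V.
Secondary of B: V = 440.57 × 1388/1201 = 509.16 V.
Secondary of C: V = 509.16 × 2203/614 = 1826.9 V.
I_load = 1826.9/16300 = 0.11208 A, so P_out = 1826.9 × 0.11208 = 204.75 W.
All ideal ⇒ P_in = P_out, so I_supply = 204.75/220 = 0.931 A.

I_supply ≈ 0.931 A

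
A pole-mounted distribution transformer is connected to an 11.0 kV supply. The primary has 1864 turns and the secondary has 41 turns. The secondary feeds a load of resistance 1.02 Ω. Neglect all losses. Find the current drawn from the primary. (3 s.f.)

V_s = V_p × N_s/N_p = 11000 × 41/1864 = 241.95 V.
I_s = V_s/R = 241.95/1.02 = 237.21 A.
For an ideal transformer I_p N_p = I_s N_s, so I_p = 237.21 × 41/1864 = 5.22 A.

I_p ≈ 5.22 A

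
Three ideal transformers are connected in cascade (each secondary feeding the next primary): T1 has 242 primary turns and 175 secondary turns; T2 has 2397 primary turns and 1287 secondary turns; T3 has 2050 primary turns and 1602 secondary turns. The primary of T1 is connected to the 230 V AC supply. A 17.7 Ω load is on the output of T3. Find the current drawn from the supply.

I_supply ≈ 1.20 A

Secondary of T1: V = 230.00 × 175/242 = 166.32 V.
Secondary of T2: V = 166.32 × 1287/2397 = 89.302 V.
Secondary of T3: V = 89.302 × 1602/2050 = 69.786 V.
I_load = 69.786/17.7 = 3.9427 A, so P_out = 69.786 × 3.9427 = 275.15 W.
All ideal ⇒ P_in = P_out, so I_supply = 275.15/230 = 1.20 A.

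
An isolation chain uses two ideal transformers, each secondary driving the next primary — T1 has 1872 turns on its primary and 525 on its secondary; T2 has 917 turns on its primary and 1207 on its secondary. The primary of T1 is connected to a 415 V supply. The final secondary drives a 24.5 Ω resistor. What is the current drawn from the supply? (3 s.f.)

I_supply ≈ 2.31 A

After T1: V = 415.00 × 525/1872 = 116.39 V.
After T2: V = 116.39 × 1207/917 = 153.19 V.
I_load = 153.19/24.5 = 6.2528 A, so P_out = 153.19 × 6.2528 = 957.88 W.
All ideal ⇒ P_in = P_out, so I_supply = 957.88/415 = 2.31 A.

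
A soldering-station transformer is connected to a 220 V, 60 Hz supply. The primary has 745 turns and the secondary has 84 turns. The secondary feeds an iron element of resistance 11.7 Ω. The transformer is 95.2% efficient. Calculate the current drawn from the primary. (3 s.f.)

I_p ≈ 0.251 A

V_s = 220 × 84/745 = 24.805 V.
I_s = V_s/R = 24.805/11.7 = 2.1201 A.
P_out = V_s I_s = 24.805 × 2.1201 = 52.590 W.
P_in = P_out/η = 52.590/0.952 = 55.242 W.
I_p = P_in/V_p = 55.242/220 = 0.251 A.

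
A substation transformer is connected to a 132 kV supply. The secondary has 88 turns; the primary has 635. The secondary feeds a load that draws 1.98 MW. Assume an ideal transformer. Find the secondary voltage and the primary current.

V_s ≈ 18300 V, I_p ≈ 15.0 A

V_s = V_p × N_s/N_p = 132000 × 88/635 = 18293 V.
I_s = P/V_s = 1.98×10^6/18293 = 108.24 A.
I_p = I_s × N_s/N_p = 108.24 × 88/635 = 15.0 A.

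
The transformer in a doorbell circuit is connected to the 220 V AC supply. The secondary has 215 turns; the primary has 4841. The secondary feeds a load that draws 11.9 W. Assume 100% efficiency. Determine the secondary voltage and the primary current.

V_s = V_p × N_s/N_p = 220 × 215/4841 = 9.7707 V.
I_s = P/V_s = 11.9/9.7707 = 1.2179 A.
I_p = I_s × N_s/N_p = 1.2179 × 215/4841 = 0.0541 A.

V_s ≈ 9.77 V, I_p ≈ 0.0541 A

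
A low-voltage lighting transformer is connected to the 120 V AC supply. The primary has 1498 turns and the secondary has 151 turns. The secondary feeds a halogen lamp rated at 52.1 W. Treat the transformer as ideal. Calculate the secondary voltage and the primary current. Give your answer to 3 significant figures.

V_s ≈ 12.1 V, I_p ≈ 0.434 A

V_s = V_p × N_s/N_p = 120 × 151/1498 = 12.096 V.
I_s = P/V_s = 52.1/12.096 = 4.3072 A.
I_p = I_s × N_s/N_p = 4.3072 × 151/1498 = 0.434 A.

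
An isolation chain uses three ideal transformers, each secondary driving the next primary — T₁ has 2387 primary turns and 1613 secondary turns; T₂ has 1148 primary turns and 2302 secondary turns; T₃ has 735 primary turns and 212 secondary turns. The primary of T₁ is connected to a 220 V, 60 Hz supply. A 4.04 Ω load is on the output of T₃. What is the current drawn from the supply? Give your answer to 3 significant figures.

I_supply ≈ 8.32 A

After T₁: V = 220.00 × 1613/2387 = 148.66 V.
After T₂: V = 148.66 × 2302/1148 = 298.10 V.
After T₃: V = 298.10 × 212/735 = 85.984 V.
I_load = 85.984/4.04 = 21.283 A, so P_out = 85.984 × 21.283 = 1830.0 W.
All ideal ⇒ P_in = P_out, so I_supply = 1830.0/220 = 8.32 A.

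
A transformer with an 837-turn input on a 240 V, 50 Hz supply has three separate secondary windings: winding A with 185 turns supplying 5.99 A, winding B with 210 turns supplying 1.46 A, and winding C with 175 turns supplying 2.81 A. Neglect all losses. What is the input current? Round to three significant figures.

V_A = 240 × 185/837 = 53.047 V; V_B = 240 × 210/837 = 60.215 V; V_C = 240 × 175/837 = 50.179 V.
P_out = V_A I_A + V_B I_B + V_C I_C = 53.047×5.99 + 60.215×1.46 + 50.179×2.81 = 317.75 + 87.914 + 141.00 = 546.67 W.
Ideal ⇒ P_in = P_out, so I_in = P_out/V_in = 546.67/240 = 2.28 A.

I_in ≈ 2.28 A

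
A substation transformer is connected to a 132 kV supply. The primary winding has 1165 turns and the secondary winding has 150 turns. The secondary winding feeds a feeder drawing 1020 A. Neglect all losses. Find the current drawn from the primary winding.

I_p ≈ 131 A

For an ideal transformer I_p N_p = I_s N_s, so I_p = 1020 × 150/1165 = 131 A.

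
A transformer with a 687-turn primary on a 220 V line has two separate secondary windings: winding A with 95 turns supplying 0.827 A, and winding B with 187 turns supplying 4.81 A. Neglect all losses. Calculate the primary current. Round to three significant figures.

I_p ≈ 1.42 A

V_A = 220 × 95/687 = 30.422 V; V_B = 220 × 187/687 = 59.884 V.
P_out = V_A I_A + V_B I_B = 30.422×0.827 + 59.884×4.81 = 25.159 + 288.04 = 313.20 W.
Ideal ⇒ P_in = P_out, so I_p = P_out/V_p = 313.20/220 = 1.42 A.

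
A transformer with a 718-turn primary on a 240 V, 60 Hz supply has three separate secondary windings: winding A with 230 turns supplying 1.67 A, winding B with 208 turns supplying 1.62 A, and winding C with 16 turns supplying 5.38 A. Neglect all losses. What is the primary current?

I_p ≈ 1.12 A

V_A = 240 × 230/718 = 76.880 V; V_B = 240 × 208/718 = 69.526 V; V_C = 240 × 16/718 = 5.3482 V.
P_out = V_A I_A + V_B I_B + V_C I_C = 76.880×1.67 + 69.526×1.62 + 5.3482×5.38 = 128.39 + 112.63 + 28.773 = 269.80 W.
Ideal ⇒ P_in = P_out, so I_p = P_out/V_p = 269.80/240 = 1.12 A.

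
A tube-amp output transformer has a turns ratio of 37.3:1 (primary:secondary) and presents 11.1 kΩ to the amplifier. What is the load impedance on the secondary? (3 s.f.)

Z_s ≈ 7.98 Ω

Z_s = Z_p/(N_p/N_s)² = 11100/37.3² = 7.98 Ω.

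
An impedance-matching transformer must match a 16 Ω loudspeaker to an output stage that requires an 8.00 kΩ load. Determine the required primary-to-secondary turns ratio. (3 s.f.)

N_p/N_s ≈ 22.4

Z_p/Z_s = (N_p/N_s)², so N_p/N_s = √(8000/16) = √500 = 22.4.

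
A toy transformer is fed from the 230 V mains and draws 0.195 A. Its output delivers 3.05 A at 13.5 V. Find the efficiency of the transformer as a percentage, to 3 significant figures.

P_in = 230 × 0.195 = 44.8500 W.
P_out = 13.5 × 3.05 = 41.1750 W.
η = P_out/P_in = 41.1750/44.8500 = 0.918.

η ≈ 91.8%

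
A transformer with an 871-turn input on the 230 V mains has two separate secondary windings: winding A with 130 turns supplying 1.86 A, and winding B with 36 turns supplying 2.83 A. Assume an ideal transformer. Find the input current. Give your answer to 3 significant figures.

I_in ≈ 0.395 A

V_A = 230 × 130/871 = 34.328 V; V_B = 230 × 36/871 = 9.5063 V.
P_out = V_A I_A + V_B I_B = 34.328×1.86 + 9.5063×2.83 = 63.851 + 26.903 = 90.754 W.
Ideal ⇒ P_in = P_out, so I_in = P_out/V_in = 90.754/230 = 0.395 A.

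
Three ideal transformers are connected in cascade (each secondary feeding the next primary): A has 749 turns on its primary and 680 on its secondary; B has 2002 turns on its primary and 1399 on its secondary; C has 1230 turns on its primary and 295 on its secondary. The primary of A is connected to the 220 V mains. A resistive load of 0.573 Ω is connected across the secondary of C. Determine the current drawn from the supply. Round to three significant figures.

I_supply ≈ 8.89 A

After A: V = 220.00 × 680/749 = 199.73 V.
After B: V = 199.73 × 1399/2002 = 139.57 V.
After C: V = 139.57 × 295/1230 = 33.475 V.
I_load = 33.475/0.573 = 58.421 A, so P_out = 33.475 × 58.421 = 1955.6 W.
All ideal ⇒ P_in = P_out, so I_supply = 1955.6/220 = 8.89 A.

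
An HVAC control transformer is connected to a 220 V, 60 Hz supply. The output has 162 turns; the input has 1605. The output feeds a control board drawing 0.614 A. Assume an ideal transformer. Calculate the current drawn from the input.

I_in ≈ 0.0620 A

For an ideal transformer I_in N_in = I_out N_out, so I_in = 0.614 × 162/1605 = 0.0620 A.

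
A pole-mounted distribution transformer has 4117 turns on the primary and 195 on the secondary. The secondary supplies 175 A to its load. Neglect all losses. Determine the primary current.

I_p ≈ 8.29 A

For an ideal transformer I_p/I_s = N_s/N_p, so I_p = 175 × 195/4117 = 8.29 A.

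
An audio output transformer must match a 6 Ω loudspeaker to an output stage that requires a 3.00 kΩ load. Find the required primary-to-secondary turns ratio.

Z_p/Z_s = (N_p/N_s)², so N_p/N_s = √(3000/6) = √500 = 22.4.

N_p/N_s ≈ 22.4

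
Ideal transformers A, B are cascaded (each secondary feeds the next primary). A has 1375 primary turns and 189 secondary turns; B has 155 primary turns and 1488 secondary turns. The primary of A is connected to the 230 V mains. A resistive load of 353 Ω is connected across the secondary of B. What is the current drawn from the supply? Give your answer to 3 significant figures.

I_supply ≈ 1.13 A

After A: V = 230.00 × 189/1375 = 31.615 V.
After B: V = 31.615 × 1488/155 = 303.50 V.
I_load = 303.50/353 = 0.85977 A, so P_out = 303.50 × 0.85977 = 260.94 W.
All ideal ⇒ P_in = P_out, so I_supply = 260.94/230 = 1.13 A.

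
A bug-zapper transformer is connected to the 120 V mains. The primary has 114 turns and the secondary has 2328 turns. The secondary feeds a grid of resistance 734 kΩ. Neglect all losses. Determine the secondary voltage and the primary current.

V_s ≈ 2450 V, I_p ≈ 0.0682 A

V_s = V_p × N_s/N_p = 120 × 2328/114 = 2450.5 V.
I_s = V_s/R = 2450.5/734000 = 0.0033386 A.
I_p = I_s × N_s/N_p = 0.0033386 × 2328/114 = 0.0682 A.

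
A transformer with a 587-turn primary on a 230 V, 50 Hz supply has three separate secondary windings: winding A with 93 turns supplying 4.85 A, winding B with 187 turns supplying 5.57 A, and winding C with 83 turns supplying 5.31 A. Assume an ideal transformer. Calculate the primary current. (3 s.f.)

I_p ≈ 3.29 A

V_A = 230 × 93/587 = 36.440 V; V_B = 230 × 187/587 = 73.271 V; V_C = 230 × 83/587 = 32.521 V.
P_out = V_A I_A + V_B I_B + V_C I_C = 36.440×4.85 + 73.271×5.57 + 32.521×5.31 = 176.73 + 408.12 + 172.69 = 757.54 W.
Ideal ⇒ P_in = P_out, so I_p = P_out/V_p = 757.54/230 = 3.29 A.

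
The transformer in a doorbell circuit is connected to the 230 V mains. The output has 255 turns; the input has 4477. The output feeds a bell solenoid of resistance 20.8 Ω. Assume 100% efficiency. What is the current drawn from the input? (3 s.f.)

V_out = V_in × N_out/N_in = 230 × 255/4477 = 13.100 V.
I_out = V_out/R = 13.100/20.8 = 0.62982 A.
For an ideal transformer I_in N_in = I_out N_out, so I_in = 0.62982 × 255/4477 = 0.0359 A.

I_in ≈ 0.0359 A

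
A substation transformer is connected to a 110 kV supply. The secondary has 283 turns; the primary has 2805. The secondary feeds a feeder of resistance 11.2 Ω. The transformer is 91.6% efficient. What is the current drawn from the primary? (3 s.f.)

I_p ≈ 109 A

V_s = 110000 × 283/2805 = 11098 V.
I_s = V_s/R = 11098/11.2 = 990.90 A.
P_out = V_s I_s = 11098 × 990.90 = 1.0997×10^7 W.
P_in = P_out/η = 1.0997×10^7/0.916 = 1.2005×10^7 W.
I_p = P_in/V_p = 1.2005×10^7/110000 = 109 A.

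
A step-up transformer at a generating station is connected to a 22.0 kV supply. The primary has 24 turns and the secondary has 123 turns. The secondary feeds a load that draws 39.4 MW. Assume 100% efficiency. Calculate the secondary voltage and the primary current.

V_s ≈ 113000 V, I_p ≈ 1790 A

V_s = V_p × N_s/N_p = 22000 × 123/24 = 112750 V.
I_s = P/V_s = 3.94×10^7/112750 = 349.45 A.
I_p = I_s × N_s/N_p = 349.45 × 123/24 = 1790 A.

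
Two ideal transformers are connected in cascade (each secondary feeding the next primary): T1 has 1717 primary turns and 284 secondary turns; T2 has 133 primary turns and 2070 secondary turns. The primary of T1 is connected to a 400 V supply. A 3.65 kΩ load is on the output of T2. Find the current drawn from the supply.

I_supply ≈ 0.726 A

After T1: V = 400.00 × 284/1717 = 66.162 V.
After T2: V = 66.162 × 2070/133 = 1029.7 V.
I_load = 1029.7/3650 = 0.28212 A, so P_out = 1029.7 × 0.28212 = 290.51 W.
All ideal ⇒ P_in = P_out, so I_supply = 290.51/400 = 0.726 A.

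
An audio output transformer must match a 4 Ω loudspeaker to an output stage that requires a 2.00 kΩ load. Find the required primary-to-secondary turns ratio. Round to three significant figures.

Z_p/Z_s = (N_p/N_s)², so N_p/N_s = √(2000/4) = √500 = 22.4.

N_p/N_s ≈ 22.4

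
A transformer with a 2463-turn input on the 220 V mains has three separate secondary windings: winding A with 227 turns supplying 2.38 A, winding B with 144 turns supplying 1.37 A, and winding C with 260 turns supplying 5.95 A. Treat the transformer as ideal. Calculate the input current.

I_in ≈ 0.928 A

V_A = 220 × 227/2463 = 20.276 V; V_B = 220 × 144/2463 = 12.862 V; V_C = 220 × 260/2463 = 23.224 V.
P_out = V_A I_A + V_B I_B + V_C I_C = 20.276×2.38 + 12.862×1.37 + 23.224×5.95 = 48.257 + 17.621 + 138.18 = 204.06 W.
Ideal ⇒ P_in = P_out, so I_in = P_out/V_in = 204.06/220 = 0.928 A.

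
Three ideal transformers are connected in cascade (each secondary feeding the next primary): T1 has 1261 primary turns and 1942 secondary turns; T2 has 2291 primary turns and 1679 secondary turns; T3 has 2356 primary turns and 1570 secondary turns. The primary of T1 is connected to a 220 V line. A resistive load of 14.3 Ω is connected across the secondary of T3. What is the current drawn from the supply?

I_supply ≈ 8.70 A

Secondary of T1: V = 220.00 × 1942/1261 = 338.81 V.
Secondary of T2: V = 338.81 × 1679/2291 = 248.30 V.
Secondary of T3: V = 248.30 × 1570/2356 = 165.47 V.
I_load = 165.47/14.3 = 11.571 A, so P_out = 165.47 × 11.571 = 1914.6 W.
All ideal ⇒ P_in = P_out, so I_supply = 1914.6/220 = 8.70 A.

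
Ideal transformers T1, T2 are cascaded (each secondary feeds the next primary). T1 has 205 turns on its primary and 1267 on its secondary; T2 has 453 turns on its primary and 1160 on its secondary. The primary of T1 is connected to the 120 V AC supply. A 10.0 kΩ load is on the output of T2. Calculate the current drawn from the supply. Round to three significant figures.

Secondary of T1: V = 120.00 × 1267/205 = 741.66 V.
Secondary of T2: V = 741.66 × 1160/453 = 1899.2 V.
I_load = 1899.2/10000 = 0.18992 A, so P_out = 1899.2 × 0.18992 = 360.68 W.
All ideal ⇒ P_in = P_out, so I_supply = 360.68/120 = 3.01 A.

I_supply ≈ 3.01 A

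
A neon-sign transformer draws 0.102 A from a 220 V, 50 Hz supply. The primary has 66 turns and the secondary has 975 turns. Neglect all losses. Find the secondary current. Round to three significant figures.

I_s/I_p = N_p/N_s, so I_s = 0.102 × 66/975 = 0.00690 A.

I_s ≈ 0.00690 A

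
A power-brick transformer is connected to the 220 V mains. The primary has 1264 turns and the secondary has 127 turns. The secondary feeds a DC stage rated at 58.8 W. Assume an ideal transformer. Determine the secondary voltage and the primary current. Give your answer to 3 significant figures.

V_s = V_p × N_s/N_p = 220 × 127/1264 = 22.104 V.
I_s = P/V_s = 58.8/22.104 = 2.6601 A.
I_p = I_s × N_s/N_p = 2.6601 × 127/1264 = 0.267 A.

V_s ≈ 22.1 V, I_p ≈ 0.267 A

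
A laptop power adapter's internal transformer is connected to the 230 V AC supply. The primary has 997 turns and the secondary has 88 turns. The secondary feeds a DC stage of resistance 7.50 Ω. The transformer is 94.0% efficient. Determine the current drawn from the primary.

I_p ≈ 0.254 A

V_s = 230 × 88/997 = 20.301 V.
I_s = V_s/R = 20.301/7.50 = 2.7068 A.
P_out = V_s I_s = 20.301 × 2.7068 = 54.950 W.
P_in = P_out/η = 54.950/0.940 = 58.458 W.
I_p = P_in/V_p = 58.458/230 = 0.254 A.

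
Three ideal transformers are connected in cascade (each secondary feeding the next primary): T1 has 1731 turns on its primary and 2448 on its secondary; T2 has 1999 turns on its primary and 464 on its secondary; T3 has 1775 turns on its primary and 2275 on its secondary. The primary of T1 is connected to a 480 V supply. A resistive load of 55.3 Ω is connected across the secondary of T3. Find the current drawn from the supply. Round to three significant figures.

After T1: V = 480.00 × 2448/1731 = 678.82 V.
After T2: V = 678.82 × 464/1999 = 157.57 V.
After T3: V = 157.57 × 2275/1775 = 201.95 V.
I_load = 201.95/55.3 = 3.6519 A, so P_out = 201.95 × 3.6519 = 737.50 W.
All ideal ⇒ P_in = P_out, so I_supply = 737.50/480 = 1.54 A.

I_supply ≈ 1.54 A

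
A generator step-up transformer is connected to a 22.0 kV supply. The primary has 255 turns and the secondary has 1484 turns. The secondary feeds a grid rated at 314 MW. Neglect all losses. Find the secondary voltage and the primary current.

V_s ≈ 128000 V, I_p ≈ 14300 A

V_s = V_p × N_s/N_p = 22000 × 1484/255 = 128030 V.
I_s = P/V_s = 3.14×10^8/128030 = 2452.5 A.
I_p = I_s × N_s/N_p = 2452.5 × 1484/255 = 14300 A.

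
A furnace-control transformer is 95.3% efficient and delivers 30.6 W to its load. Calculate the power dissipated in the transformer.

P_loss ≈ 1.51 W

P_in = P_out/η = 30.6/0.953 = 32.1091 W.
P_loss = P_in − P_out = 32.1091 − 30.6 = 1.51 W.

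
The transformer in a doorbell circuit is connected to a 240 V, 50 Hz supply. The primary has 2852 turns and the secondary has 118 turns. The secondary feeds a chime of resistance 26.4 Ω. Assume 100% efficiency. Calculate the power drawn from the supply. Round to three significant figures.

V_s = V_p × N_s/N_p = 240 × 118/2852 = 9.9299 V.
I_s = V_s/R = 9.9299/26.4 = 0.37613 A.
I_p = I_s × N_s/N_p = 0.37613 × 118/2852 = 0.015562 A.
P = V_p I_p = 240 × 0.015562 = 3.73 W.

P ≈ 3.73 W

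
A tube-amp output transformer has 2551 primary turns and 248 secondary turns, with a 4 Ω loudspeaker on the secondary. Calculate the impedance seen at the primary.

Z_p = (N_p/N_s)² × Z_s = (2551/248)² × 4 = 423 Ω.

Z_p ≈ 423 Ω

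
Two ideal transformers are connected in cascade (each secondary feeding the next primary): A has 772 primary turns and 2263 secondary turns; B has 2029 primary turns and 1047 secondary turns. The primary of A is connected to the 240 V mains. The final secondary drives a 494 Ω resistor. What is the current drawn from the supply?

Secondary of A: V = 240.00 × 2263/772 = 703.52 V.
Secondary of B: V = 703.52 × 1047/2029 = 363.03 V.
I_load = 363.03/494 = 0.73488 A, so P_out = 363.03 × 0.73488 = 266.78 W.
All ideal ⇒ P_in = P_out, so I_supply = 266.78/240 = 1.11 A.

I_supply ≈ 1.11 A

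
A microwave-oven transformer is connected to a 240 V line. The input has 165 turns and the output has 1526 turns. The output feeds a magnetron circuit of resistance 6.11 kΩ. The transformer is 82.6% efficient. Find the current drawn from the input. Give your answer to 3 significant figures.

I_in ≈ 4.07 A

V_out = 240 × 1526/165 = 2219.6 V.
I_out = V_out/R = 2219.6/6110 = 0.36328 A.
P_out = V_out I_out = 2219.6 × 0.36328 = 806.35 W.
P_in = P_out/η = 806.35/0.826 = 976.21 W.
I_in = P_in/V_in = 976.21/240 = 4.07 A.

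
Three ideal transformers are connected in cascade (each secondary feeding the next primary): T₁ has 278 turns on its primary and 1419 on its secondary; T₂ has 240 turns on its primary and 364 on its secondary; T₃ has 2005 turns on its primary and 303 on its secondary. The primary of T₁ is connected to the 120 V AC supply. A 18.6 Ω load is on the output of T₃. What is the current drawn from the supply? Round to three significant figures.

After T₁: V = 120.00 × 1419/278 = 612.52 V.
After T₂: V = 612.52 × 364/240 = 928.99 V.
After T₃: V = 928.99 × 303/2005 = 140.39 V.
I_load = 140.39/18.6 = 7.5479 A, so P_out = 140.39 × 7.5479 = 1059.6 W.
All ideal ⇒ P_in = P_out, so I_supply = 1059.6/120 = 8.83 A.

I_supply ≈ 8.83 A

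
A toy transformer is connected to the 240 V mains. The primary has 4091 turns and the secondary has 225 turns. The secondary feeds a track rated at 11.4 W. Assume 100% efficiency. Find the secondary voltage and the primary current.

V_s ≈ 13.2 V, I_p ≈ 0.0475 A

V_s = V_p × N_s/N_p = 240 × 225/4091 = 13.200 V.
I_s = P/V_s = 11.4/13.200 = 0.86366 A.
I_p = I_s × N_s/N_p = 0.86366 × 225/4091 = 0.0475 A.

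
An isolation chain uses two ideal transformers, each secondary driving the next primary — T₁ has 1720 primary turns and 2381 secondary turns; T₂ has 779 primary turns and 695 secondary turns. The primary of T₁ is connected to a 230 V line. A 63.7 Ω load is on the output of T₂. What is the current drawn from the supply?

I_supply ≈ 5.51 A

Secondary of T₁: V = 230.00 × 2381/1720 = 318.39 V.
Secondary of T₂: V = 318.39 × 695/779 = 284.06 V.
I_load = 284.06/63.7 = 4.4593 A, so P_out = 284.06 × 4.4593 = 1266.7 W.
All ideal ⇒ P_in = P_out, so I_supply = 1266.7/230 = 5.51 A.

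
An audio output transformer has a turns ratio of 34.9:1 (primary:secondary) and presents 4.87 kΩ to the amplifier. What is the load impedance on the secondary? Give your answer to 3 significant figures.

Z_s = Z_p/(N_p/N_s)² = 4870/34.9² = 4.00 Ω.

Z_s ≈ 4.00 Ω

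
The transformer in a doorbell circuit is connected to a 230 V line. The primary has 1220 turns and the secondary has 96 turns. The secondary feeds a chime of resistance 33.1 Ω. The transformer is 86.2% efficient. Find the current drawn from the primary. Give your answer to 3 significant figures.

I_p ≈ 0.0499 A

V_s = 230 × 96/1220 = 18.098 V.
I_s = V_s/R = 18.098/33.1 = 0.54678 A.
P_out = V_s I_s = 18.098 × 0.54678 = 9.8958 W.
P_in = P_out/η = 9.8958/0.862 = 11.480 W.
I_p = P_in/V_p = 11.480/230 = 0.0499 A.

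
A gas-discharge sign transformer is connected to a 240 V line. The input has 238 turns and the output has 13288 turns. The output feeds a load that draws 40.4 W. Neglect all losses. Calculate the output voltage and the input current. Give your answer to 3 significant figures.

V_out = V_in × N_out/N_in = 240 × 13288/238 = 13400 V.
I_out = P/V_out = 40.4/13400 = 0.0030150 A.
I_in = I_out × N_out/N_in = 0.0030150 × 13288/238 = 0.168 A.

V_out ≈ 13400 V, I_in ≈ 0.168 A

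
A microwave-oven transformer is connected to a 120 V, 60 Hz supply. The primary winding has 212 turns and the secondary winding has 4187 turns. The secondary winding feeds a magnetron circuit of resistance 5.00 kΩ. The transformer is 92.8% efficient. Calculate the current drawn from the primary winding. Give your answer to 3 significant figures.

V_s = 120 × 4187/212 = 2370.0 V.
I_s = V_s/R = 2370.0/5000 = 0.47400 A.
P_out = V_s I_s = 2370.0 × 0.47400 = 1123.4 W.
P_in = P_out/η = 1123.4/0.928 = 1210.5 W.
I_p = P_in/V_p = 1210.5/120 = 10.1 A.

I_p ≈ 10.1 A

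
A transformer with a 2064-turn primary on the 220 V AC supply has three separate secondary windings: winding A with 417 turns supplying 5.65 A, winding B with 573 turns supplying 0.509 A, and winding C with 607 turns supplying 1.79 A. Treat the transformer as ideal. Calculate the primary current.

V_A = 220 × 417/2064 = 44.448 V; V_B = 220 × 573/2064 = 61.076 V; V_C = 220 × 607/2064 = 64.700 V.
P_out = V_A I_A + V_B I_B + V_C I_C = 44.448×5.65 + 61.076×0.509 + 64.700×1.79 = 251.13 + 31.087 + 115.81 = 398.03 W.
Ideal ⇒ P_in = P_out, so I_p = P_out/V_p = 398.03/220 = 1.81 A.

I_p ≈ 1.81 A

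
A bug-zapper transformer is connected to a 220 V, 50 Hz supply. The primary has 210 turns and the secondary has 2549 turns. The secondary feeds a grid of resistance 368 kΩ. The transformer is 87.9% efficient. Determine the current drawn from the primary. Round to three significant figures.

I_p ≈ 0.100 A

V_s = 220 × 2549/210 = 2670.4 V.
I_s = V_s/R = 2670.4/368000 = 0.0072565 A.
P_out = V_s I_s = 2670.4 × 0.0072565 = 19.378 W.
P_in = P_out/η = 19.378/0.879 = 22.045 W.
I_p = P_in/V_p = 22.045/220 = 0.100 A.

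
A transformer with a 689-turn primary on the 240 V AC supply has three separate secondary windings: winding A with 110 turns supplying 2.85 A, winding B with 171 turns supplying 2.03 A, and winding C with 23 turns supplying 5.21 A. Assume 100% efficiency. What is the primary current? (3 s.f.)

V_A = 240 × 110/689 = 38.316 V; V_B = 240 × 171/689 = 59.565 V; V_C = 240 × 23/689 = 8.0116 V.
P_out = V_A I_A + V_B I_B + V_C I_C = 38.316×2.85 + 59.565×2.03 + 8.0116×5.21 = 109.20 + 120.92 + 41.740 = 271.86 W.
Ideal ⇒ P_in = P_out, so I_p = P_out/V_p = 271.86/240 = 1.13 A.

I_p ≈ 1.13 A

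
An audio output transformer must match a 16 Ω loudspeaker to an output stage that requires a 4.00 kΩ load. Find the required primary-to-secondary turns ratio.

N_p/N_s ≈ 15.8

Z_p/Z_s = (N_p/N_s)², so N_p/N_s = √(4000/16) = √250 = 15.8.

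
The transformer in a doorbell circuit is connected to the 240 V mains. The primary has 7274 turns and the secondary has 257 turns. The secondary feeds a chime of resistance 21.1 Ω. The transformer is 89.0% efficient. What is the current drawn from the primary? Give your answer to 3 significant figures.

I_p ≈ 0.0160 A

V_s = 240 × 257/7274 = 8.4795 V.
I_s = V_s/R = 8.4795/21.1 = 0.40187 A.
P_out = V_s I_s = 8.4795 × 0.40187 = 3.4077 W.
P_in = P_out/η = 3.4077/0.890 = 3.8289 W.
I_p = P_in/V_p = 3.8289/240 = 0.0160 A.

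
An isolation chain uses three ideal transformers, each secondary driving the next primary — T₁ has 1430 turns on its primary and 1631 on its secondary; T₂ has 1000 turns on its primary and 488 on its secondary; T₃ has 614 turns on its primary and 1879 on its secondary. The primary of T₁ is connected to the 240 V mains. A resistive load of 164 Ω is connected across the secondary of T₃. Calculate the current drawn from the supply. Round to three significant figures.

I_supply ≈ 4.25 A

After T₁: V = 240.00 × 1631/1430 = 273.73 V.
After T₂: V = 273.73 × 488/1000 = 133.58 V.
After T₃: V = 133.58 × 1879/614 = 408.80 V.
I_load = 408.80/164 = 2.4927 A, so P_out = 408.80 × 2.4927 = 1019.0 W.
All ideal ⇒ P_in = P_out, so I_supply = 1019.0/240 = 4.25 A.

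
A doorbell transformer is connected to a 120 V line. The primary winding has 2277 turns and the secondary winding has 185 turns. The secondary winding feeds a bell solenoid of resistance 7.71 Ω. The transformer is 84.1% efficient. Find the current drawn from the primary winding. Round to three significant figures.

V_s = 120 × 185/2277 = 9.7497 V.
I_s = V_s/R = 9.7497/7.71 = 1.2645 A.
P_out = V_s I_s = 9.7497 × 1.2645 = 12.329 W.
P_in = P_out/η = 12.329/0.841 = 14.660 W.
I_p = P_in/V_p = 14.660/120 = 0.122 A.

I_p ≈ 0.122 A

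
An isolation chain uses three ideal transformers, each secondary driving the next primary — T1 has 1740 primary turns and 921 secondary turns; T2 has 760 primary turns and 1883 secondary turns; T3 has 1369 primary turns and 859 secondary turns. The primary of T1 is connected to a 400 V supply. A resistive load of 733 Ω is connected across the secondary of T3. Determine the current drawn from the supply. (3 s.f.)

After T1: V = 400.00 × 921/1740 = 211.72 V.
After T2: V = 211.72 × 1883/760 = 524.57 V.
After T3: V = 524.57 × 859/1369 = 329.15 V.
I_load = 329.15/733 = 0.44905 A, so P_out = 329.15 × 0.44905 = 147.81 W.
All ideal ⇒ P_in = P_out, so I_supply = 147.81/400 = 0.370 A.

I_supply ≈ 0.370 A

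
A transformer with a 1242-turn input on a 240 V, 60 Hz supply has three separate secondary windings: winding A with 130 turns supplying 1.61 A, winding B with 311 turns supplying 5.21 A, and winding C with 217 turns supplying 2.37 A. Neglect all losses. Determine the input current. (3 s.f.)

V_A = 240 × 130/1242 = 25.121 V; V_B = 240 × 311/1242 = 60.097 V; V_C = 240 × 217/1242 = 41.932 V.
P_out = V_A I_A + V_B I_B + V_C I_C = 25.121×1.61 + 60.097×5.21 + 41.932×2.37 = 40.444 + 313.10 + 99.380 = 452.93 W.
Ideal ⇒ P_in = P_out, so I_in = P_out/V_in = 452.93/240 = 1.89 A.

I_in ≈ 1.89 A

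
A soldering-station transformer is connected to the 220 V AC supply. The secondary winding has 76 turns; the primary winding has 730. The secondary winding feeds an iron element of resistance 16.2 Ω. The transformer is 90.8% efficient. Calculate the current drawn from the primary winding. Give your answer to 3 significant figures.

V_s = 220 × 76/730 = 22.904 V.
I_s = V_s/R = 22.904/16.2 = 1.4138 A.
P_out = V_s I_s = 22.904 × 1.4138 = 32.383 W.
P_in = P_out/η = 32.383/0.908 = 35.664 W.
I_p = P_in/V_p = 35.664/220 = 0.162 A.

I_p ≈ 0.162 A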